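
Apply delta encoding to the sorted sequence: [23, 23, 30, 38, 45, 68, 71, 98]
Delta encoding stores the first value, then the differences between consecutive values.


First value: 23
Deltas:
  23 - 23 = 0
  30 - 23 = 7
  38 - 30 = 8
  45 - 38 = 7
  68 - 45 = 23
  71 - 68 = 3
  98 - 71 = 27


Delta encoded: [23, 0, 7, 8, 7, 23, 3, 27]


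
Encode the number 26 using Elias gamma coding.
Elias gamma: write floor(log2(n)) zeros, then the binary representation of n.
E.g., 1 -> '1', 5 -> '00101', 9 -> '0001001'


num_bits = floor(log2(26)) + 1 = 5
leading_zeros = num_bits - 1 = 4
binary(26) = 11010

Elias gamma(26) = '0000' + '11010' = 000011010 (9 bits)


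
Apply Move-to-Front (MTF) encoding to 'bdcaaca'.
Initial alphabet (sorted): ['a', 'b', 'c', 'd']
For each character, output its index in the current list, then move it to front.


MTF encoding:
'b': index 1 in ['a', 'b', 'c', 'd'] -> ['b', 'a', 'c', 'd']
'd': index 3 in ['b', 'a', 'c', 'd'] -> ['d', 'b', 'a', 'c']
'c': index 3 in ['d', 'b', 'a', 'c'] -> ['c', 'd', 'b', 'a']
'a': index 3 in ['c', 'd', 'b', 'a'] -> ['a', 'c', 'd', 'b']
'a': index 0 in ['a', 'c', 'd', 'b'] -> ['a', 'c', 'd', 'b']
'c': index 1 in ['a', 'c', 'd', 'b'] -> ['c', 'a', 'd', 'b']
'a': index 1 in ['c', 'a', 'd', 'b'] -> ['a', 'c', 'd', 'b']


Output: [1, 3, 3, 3, 0, 1, 1]


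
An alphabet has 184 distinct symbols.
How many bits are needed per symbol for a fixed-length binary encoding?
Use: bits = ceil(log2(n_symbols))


log2(184) = 7.5236
Bracket: 2^7 = 128 < 184 <= 2^8 = 256
So ceil(log2(184)) = 8

bits = ceil(log2(184)) = ceil(7.5236) = 8 bits


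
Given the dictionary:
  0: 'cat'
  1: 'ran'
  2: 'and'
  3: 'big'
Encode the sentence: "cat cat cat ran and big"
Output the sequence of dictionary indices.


Look up each word in the dictionary:
  'cat' -> 0
  'cat' -> 0
  'cat' -> 0
  'ran' -> 1
  'and' -> 2
  'big' -> 3

Encoded: [0, 0, 0, 1, 2, 3]


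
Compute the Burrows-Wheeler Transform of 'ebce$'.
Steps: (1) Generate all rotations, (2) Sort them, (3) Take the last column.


Rotations (sorted):
  0: $ebce -> last char: e
  1: bce$e -> last char: e
  2: ce$eb -> last char: b
  3: e$ebc -> last char: c
  4: ebce$ -> last char: $


BWT = eebc$


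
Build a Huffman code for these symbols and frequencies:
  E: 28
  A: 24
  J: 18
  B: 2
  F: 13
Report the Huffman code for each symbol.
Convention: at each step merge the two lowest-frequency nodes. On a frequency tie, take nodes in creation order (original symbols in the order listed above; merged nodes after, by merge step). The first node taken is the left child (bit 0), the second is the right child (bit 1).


Huffman tree construction:
Step 1: Merge B(2) + F(13) = 15
Step 2: Merge (B+F)(15) + J(18) = 33
Step 3: Merge A(24) + E(28) = 52
Step 4: Merge ((B+F)+J)(33) + (A+E)(52) = 85
Read each symbol's code off the tree from the root (left child = 0, right child = 1).

Codes:
  E: 11 (length 2)
  A: 10 (length 2)
  J: 01 (length 2)
  B: 000 (length 3)
  F: 001 (length 3)
Average code length: 185/85 = 2.1765 bits/symbol


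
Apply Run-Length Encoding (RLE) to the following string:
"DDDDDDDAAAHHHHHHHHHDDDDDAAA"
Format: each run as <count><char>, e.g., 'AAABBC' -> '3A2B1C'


Scanning runs left to right:
  i=0: run of 'D' x 7 -> '7D'
  i=7: run of 'A' x 3 -> '3A'
  i=10: run of 'H' x 9 -> '9H'
  i=19: run of 'D' x 5 -> '5D'
  i=24: run of 'A' x 3 -> '3A'

RLE = 7D3A9H5D3A


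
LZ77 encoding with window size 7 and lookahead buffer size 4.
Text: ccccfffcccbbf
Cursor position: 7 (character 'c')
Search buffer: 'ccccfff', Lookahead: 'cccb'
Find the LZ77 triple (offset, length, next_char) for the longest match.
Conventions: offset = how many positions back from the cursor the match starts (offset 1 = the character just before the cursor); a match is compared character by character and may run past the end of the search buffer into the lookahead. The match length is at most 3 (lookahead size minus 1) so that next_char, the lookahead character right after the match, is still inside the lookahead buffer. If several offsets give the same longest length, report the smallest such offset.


Try each offset into the search buffer:
  offset=1 (pos 6, char 'f'): match length 0
  offset=2 (pos 5, char 'f'): match length 0
  offset=3 (pos 4, char 'f'): match length 0
  offset=4 (pos 3, char 'c'): match length 1
  offset=5 (pos 2, char 'c'): match length 2
  offset=6 (pos 1, char 'c'): match length 3
  offset=7 (pos 0, char 'c'): match length 3
Longest match has length 3, found at offsets 6, 7; take the smallest, offset 6.
next_char = character at position 7 + 3 = 10 -> 'b'

Best match: offset=6, length=3 (matching 'ccc' starting at position 1)
LZ77 triple: (6, 3, 'b')


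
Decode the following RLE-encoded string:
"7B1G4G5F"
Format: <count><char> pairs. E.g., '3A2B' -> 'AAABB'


Expanding each <count><char> pair:
  7B -> 'BBBBBBB'
  1G -> 'G'
  4G -> 'GGGG'
  5F -> 'FFFFF'

Decoded = BBBBBBBGGGGGFFFFF


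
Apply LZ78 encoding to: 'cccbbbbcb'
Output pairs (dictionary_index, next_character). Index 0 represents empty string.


LZ78 encoding steps:
Dictionary: {0: ''}
Step 1: w='' (idx 0), next='c' -> output (0, 'c'), add 'c' as idx 1
Step 2: w='c' (idx 1), next='c' -> output (1, 'c'), add 'cc' as idx 2
Step 3: w='' (idx 0), next='b' -> output (0, 'b'), add 'b' as idx 3
Step 4: w='b' (idx 3), next='b' -> output (3, 'b'), add 'bb' as idx 4
Step 5: w='b' (idx 3), next='c' -> output (3, 'c'), add 'bc' as idx 5
Step 6: w='b' (idx 3), end of input -> output (3, '')


Encoded: [(0, 'c'), (1, 'c'), (0, 'b'), (3, 'b'), (3, 'c'), (3, '')]


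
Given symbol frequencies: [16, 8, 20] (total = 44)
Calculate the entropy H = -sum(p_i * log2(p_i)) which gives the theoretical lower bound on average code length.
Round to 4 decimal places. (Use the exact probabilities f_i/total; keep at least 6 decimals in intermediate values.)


Per-symbol terms -p_i * log2(p_i) with p_i = f_i/44:
  p = 16/44 = 0.363636: log2(p) = -1.459432, -p*log2(p) = 0.530702
  p = 8/44 = 0.181818: log2(p) = -2.459432, -p*log2(p) = 0.447169
  p = 20/44 = 0.454545: log2(p) = -1.137504, -p*log2(p) = 0.517047
H = 0.530702 + 0.447169 + 0.517047 = 1.494918

H = 1.4949 bits/symbol


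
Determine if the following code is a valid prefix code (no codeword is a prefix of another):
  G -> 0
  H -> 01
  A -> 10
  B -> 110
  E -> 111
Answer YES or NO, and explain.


Checking each pair (does one codeword prefix another?):
  G='0' vs H='01': prefix -- VIOLATION

NO -- this is NOT a valid prefix code. G (0) is a prefix of H (01).


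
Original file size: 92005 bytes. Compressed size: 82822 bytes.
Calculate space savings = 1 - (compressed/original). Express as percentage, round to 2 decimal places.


ratio = compressed/original = 82822/92005 = 0.90019
savings = 1 - ratio = 1 - 0.90019 = 0.09981
as a percentage: 0.09981 * 100 = 9.98%

Space savings = 1 - 82822/92005 = 9.98%


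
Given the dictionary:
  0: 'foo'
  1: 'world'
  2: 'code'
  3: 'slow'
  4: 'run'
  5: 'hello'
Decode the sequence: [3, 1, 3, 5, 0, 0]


Look up each index in the dictionary:
  3 -> 'slow'
  1 -> 'world'
  3 -> 'slow'
  5 -> 'hello'
  0 -> 'foo'
  0 -> 'foo'

Decoded: "slow world slow hello foo foo"


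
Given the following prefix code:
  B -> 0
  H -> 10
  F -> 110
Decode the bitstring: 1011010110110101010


Decoding step by step:
Bits 10 -> H
Bits 110 -> F
Bits 10 -> H
Bits 110 -> F
Bits 110 -> F
Bits 10 -> H
Bits 10 -> H
Bits 10 -> H


Decoded message: HFHFFHHH


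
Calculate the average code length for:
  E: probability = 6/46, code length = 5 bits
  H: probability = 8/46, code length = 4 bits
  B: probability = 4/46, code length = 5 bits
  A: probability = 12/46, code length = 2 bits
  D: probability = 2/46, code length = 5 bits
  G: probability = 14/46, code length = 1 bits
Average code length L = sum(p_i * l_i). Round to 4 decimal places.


Weighted contributions p_i * l_i:
  E: (6/46) * 5 = 30/46
  H: (8/46) * 4 = 32/46
  B: (4/46) * 5 = 20/46
  A: (12/46) * 2 = 24/46
  D: (2/46) * 5 = 10/46
  G: (14/46) * 1 = 14/46
Sum = (30 + 32 + 20 + 24 + 10 + 14)/46 = 130/46

L = 130/46 = 2.8261 bits/symbol


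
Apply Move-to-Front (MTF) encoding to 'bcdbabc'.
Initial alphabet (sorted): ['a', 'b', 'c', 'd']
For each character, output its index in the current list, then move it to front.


MTF encoding:
'b': index 1 in ['a', 'b', 'c', 'd'] -> ['b', 'a', 'c', 'd']
'c': index 2 in ['b', 'a', 'c', 'd'] -> ['c', 'b', 'a', 'd']
'd': index 3 in ['c', 'b', 'a', 'd'] -> ['d', 'c', 'b', 'a']
'b': index 2 in ['d', 'c', 'b', 'a'] -> ['b', 'd', 'c', 'a']
'a': index 3 in ['b', 'd', 'c', 'a'] -> ['a', 'b', 'd', 'c']
'b': index 1 in ['a', 'b', 'd', 'c'] -> ['b', 'a', 'd', 'c']
'c': index 3 in ['b', 'a', 'd', 'c'] -> ['c', 'b', 'a', 'd']


Output: [1, 2, 3, 2, 3, 1, 3]


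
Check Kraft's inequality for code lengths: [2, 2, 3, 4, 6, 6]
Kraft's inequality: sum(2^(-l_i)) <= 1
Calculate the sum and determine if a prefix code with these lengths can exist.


Sum = 2^(-2) + 2^(-2) + 2^(-3) + 2^(-4) + 2^(-6) + 2^(-6)
    = 0.25 + 0.25 + 0.125 + 0.0625 + 0.015625 + 0.015625
    = 46/64 = 0.71875
Since 0.71875 <= 1, Kraft's inequality IS satisfied.
A prefix code with these lengths CAN exist.

Kraft sum = 0.71875. Satisfied.


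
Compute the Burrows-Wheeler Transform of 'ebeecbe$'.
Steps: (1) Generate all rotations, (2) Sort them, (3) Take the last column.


Rotations (sorted):
  0: $ebeecbe -> last char: e
  1: be$ebeec -> last char: c
  2: beecbe$e -> last char: e
  3: cbe$ebee -> last char: e
  4: e$ebeecb -> last char: b
  5: ebeecbe$ -> last char: $
  6: ecbe$ebe -> last char: e
  7: eecbe$eb -> last char: b


BWT = eceeb$eb


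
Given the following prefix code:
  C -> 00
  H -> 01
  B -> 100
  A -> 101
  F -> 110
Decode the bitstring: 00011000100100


Decoding step by step:
Bits 00 -> C
Bits 01 -> H
Bits 100 -> B
Bits 01 -> H
Bits 00 -> C
Bits 100 -> B


Decoded message: CHBHCB


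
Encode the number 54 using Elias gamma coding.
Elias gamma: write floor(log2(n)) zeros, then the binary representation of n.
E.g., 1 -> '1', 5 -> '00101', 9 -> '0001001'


num_bits = floor(log2(54)) + 1 = 6
leading_zeros = num_bits - 1 = 5
binary(54) = 110110

Elias gamma(54) = '00000' + '110110' = 00000110110 (11 bits)


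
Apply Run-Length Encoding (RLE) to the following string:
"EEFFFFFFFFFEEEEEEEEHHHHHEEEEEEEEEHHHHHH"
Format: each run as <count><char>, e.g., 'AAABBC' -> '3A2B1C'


Scanning runs left to right:
  i=0: run of 'E' x 2 -> '2E'
  i=2: run of 'F' x 9 -> '9F'
  i=11: run of 'E' x 8 -> '8E'
  i=19: run of 'H' x 5 -> '5H'
  i=24: run of 'E' x 9 -> '9E'
  i=33: run of 'H' x 6 -> '6H'

RLE = 2E9F8E5H9E6H


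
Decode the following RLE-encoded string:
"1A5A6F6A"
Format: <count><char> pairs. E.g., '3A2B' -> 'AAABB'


Expanding each <count><char> pair:
  1A -> 'A'
  5A -> 'AAAAA'
  6F -> 'FFFFFF'
  6A -> 'AAAAAA'

Decoded = AAAAAAFFFFFFAAAAAA


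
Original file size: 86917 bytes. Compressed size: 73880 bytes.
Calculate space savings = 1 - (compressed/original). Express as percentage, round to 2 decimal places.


ratio = compressed/original = 73880/86917 = 0.850006
savings = 1 - ratio = 1 - 0.850006 = 0.149994
as a percentage: 0.149994 * 100 = 15.0%

Space savings = 1 - 73880/86917 = 15.0%


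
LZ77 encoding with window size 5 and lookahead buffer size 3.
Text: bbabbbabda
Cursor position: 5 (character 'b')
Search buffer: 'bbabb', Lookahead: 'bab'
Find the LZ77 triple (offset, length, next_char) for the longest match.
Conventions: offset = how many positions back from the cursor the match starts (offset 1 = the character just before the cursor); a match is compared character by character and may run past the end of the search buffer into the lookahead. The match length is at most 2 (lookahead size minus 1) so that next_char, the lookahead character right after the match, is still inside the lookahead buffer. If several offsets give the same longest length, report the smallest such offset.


Try each offset into the search buffer:
  offset=1 (pos 4, char 'b'): match length 1
  offset=2 (pos 3, char 'b'): match length 1
  offset=3 (pos 2, char 'a'): match length 0
  offset=4 (pos 1, char 'b'): match length 2
  offset=5 (pos 0, char 'b'): match length 1
Longest match has length 2 at offset 4.
next_char = character at position 5 + 2 = 7 -> 'b'

Best match: offset=4, length=2 (matching 'ba' starting at position 1)
LZ77 triple: (4, 2, 'b')


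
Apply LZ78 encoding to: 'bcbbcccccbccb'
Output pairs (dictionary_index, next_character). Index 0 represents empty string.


LZ78 encoding steps:
Dictionary: {0: ''}
Step 1: w='' (idx 0), next='b' -> output (0, 'b'), add 'b' as idx 1
Step 2: w='' (idx 0), next='c' -> output (0, 'c'), add 'c' as idx 2
Step 3: w='b' (idx 1), next='b' -> output (1, 'b'), add 'bb' as idx 3
Step 4: w='c' (idx 2), next='c' -> output (2, 'c'), add 'cc' as idx 4
Step 5: w='cc' (idx 4), next='c' -> output (4, 'c'), add 'ccc' as idx 5
Step 6: w='b' (idx 1), next='c' -> output (1, 'c'), add 'bc' as idx 6
Step 7: w='c' (idx 2), next='b' -> output (2, 'b'), add 'cb' as idx 7


Encoded: [(0, 'b'), (0, 'c'), (1, 'b'), (2, 'c'), (4, 'c'), (1, 'c'), (2, 'b')]


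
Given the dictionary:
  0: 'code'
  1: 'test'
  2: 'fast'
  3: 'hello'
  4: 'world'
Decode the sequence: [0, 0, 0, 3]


Look up each index in the dictionary:
  0 -> 'code'
  0 -> 'code'
  0 -> 'code'
  3 -> 'hello'

Decoded: "code code code hello"


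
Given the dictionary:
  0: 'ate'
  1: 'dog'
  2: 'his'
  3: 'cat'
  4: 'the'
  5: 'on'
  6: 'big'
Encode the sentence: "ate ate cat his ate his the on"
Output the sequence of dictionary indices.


Look up each word in the dictionary:
  'ate' -> 0
  'ate' -> 0
  'cat' -> 3
  'his' -> 2
  'ate' -> 0
  'his' -> 2
  'the' -> 4
  'on' -> 5

Encoded: [0, 0, 3, 2, 0, 2, 4, 5]


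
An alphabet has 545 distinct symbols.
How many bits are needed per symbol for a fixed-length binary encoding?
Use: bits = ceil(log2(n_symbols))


log2(545) = 9.0901
Bracket: 2^9 = 512 < 545 <= 2^10 = 1024
So ceil(log2(545)) = 10

bits = ceil(log2(545)) = ceil(9.0901) = 10 bits


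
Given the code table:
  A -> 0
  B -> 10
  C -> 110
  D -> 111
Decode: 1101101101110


Decoding:
110 -> C
110 -> C
110 -> C
111 -> D
0 -> A


Result: CCCDA


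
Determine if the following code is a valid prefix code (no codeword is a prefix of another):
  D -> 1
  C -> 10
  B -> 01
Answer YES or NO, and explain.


Checking each pair (does one codeword prefix another?):
  D='1' vs C='10': prefix -- VIOLATION

NO -- this is NOT a valid prefix code. D (1) is a prefix of C (10).


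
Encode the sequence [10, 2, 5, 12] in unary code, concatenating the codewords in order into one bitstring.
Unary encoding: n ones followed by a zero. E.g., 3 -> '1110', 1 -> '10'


Encode each number as n ones followed by a terminating 0:
  10 -> 11111111110 (11 bits)
  2 -> 110 (3 bits)
  5 -> 111110 (6 bits)
  12 -> 1111111111110 (13 bits)
Total length = 11 + 3 + 6 + 13 = 33 bits.

Unary([10, 2, 5, 12]) = 111111111101101111101111111111110 (33 bits)


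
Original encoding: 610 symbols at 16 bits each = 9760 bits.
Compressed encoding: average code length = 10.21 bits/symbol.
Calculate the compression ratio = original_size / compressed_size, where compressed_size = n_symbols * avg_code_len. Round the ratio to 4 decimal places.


original_size = n_symbols * orig_bits = 610 * 16 = 9760 bits
compressed_size = n_symbols * avg_code_len = 610 * 10.21 = 6228.1 bits
ratio = original_size / compressed_size = 9760 / 6228.1 = 1.5671

Compression ratio = 1.5671


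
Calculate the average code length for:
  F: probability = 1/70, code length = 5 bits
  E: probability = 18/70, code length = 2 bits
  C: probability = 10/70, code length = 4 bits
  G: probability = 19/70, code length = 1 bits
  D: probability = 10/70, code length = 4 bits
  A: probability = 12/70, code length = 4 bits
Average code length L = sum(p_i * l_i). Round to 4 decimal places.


Weighted contributions p_i * l_i:
  F: (1/70) * 5 = 5/70
  E: (18/70) * 2 = 36/70
  C: (10/70) * 4 = 40/70
  G: (19/70) * 1 = 19/70
  D: (10/70) * 4 = 40/70
  A: (12/70) * 4 = 48/70
Sum = (5 + 36 + 40 + 19 + 40 + 48)/70 = 188/70

L = 188/70 = 2.6857 bits/symbol


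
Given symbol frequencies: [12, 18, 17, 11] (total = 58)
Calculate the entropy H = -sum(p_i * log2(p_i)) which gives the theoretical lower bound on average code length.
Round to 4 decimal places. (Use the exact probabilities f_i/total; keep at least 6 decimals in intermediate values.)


Per-symbol terms -p_i * log2(p_i) with p_i = f_i/58:
  p = 12/58 = 0.206897: log2(p) = -2.273018, -p*log2(p) = 0.470280
  p = 18/58 = 0.310345: log2(p) = -1.688056, -p*log2(p) = 0.523879
  p = 17/58 = 0.293103: log2(p) = -1.770518, -p*log2(p) = 0.518945
  p = 11/58 = 0.189655: log2(p) = -2.398549, -p*log2(p) = 0.454897
H = 0.470280 + 0.523879 + 0.518945 + 0.454897 = 1.968001

H = 1.968 bits/symbol


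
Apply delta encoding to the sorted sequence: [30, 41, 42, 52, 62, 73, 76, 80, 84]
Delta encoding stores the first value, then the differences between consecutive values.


First value: 30
Deltas:
  41 - 30 = 11
  42 - 41 = 1
  52 - 42 = 10
  62 - 52 = 10
  73 - 62 = 11
  76 - 73 = 3
  80 - 76 = 4
  84 - 80 = 4


Delta encoded: [30, 11, 1, 10, 10, 11, 3, 4, 4]


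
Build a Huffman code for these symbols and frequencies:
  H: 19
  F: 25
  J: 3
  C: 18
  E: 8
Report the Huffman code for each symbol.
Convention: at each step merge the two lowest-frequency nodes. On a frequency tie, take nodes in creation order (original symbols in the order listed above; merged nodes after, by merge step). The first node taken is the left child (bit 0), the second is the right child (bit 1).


Huffman tree construction:
Step 1: Merge J(3) + E(8) = 11
Step 2: Merge (J+E)(11) + C(18) = 29
Step 3: Merge H(19) + F(25) = 44
Step 4: Merge ((J+E)+C)(29) + (H+F)(44) = 73
Read each symbol's code off the tree from the root (left child = 0, right child = 1).

Codes:
  H: 10 (length 2)
  F: 11 (length 2)
  J: 000 (length 3)
  C: 01 (length 2)
  E: 001 (length 3)
Average code length: 157/73 = 2.1507 bits/symbol


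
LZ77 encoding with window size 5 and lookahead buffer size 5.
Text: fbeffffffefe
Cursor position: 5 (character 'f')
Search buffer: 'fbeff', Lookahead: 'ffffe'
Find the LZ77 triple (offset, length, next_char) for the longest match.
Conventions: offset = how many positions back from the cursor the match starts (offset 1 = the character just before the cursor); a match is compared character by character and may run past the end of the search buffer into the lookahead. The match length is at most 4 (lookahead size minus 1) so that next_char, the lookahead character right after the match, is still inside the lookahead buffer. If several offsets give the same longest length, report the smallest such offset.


Try each offset into the search buffer:
  offset=1 (pos 4, char 'f'): match length 4
  offset=2 (pos 3, char 'f'): match length 4
  offset=3 (pos 2, char 'e'): match length 0
  offset=4 (pos 1, char 'b'): match length 0
  offset=5 (pos 0, char 'f'): match length 1
Longest match has length 4, found at offsets 1, 2; take the smallest, offset 1.
next_char = character at position 5 + 4 = 9 -> 'e'

Best match: offset=1, length=4 (matching 'ffff' starting at position 4)
LZ77 triple: (1, 4, 'e')


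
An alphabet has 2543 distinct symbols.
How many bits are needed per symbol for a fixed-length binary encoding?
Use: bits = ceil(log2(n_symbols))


log2(2543) = 11.3123
Bracket: 2^11 = 2048 < 2543 <= 2^12 = 4096
So ceil(log2(2543)) = 12

bits = ceil(log2(2543)) = ceil(11.3123) = 12 bits


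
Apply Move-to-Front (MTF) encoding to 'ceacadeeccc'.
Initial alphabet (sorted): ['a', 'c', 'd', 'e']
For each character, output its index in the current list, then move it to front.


MTF encoding:
'c': index 1 in ['a', 'c', 'd', 'e'] -> ['c', 'a', 'd', 'e']
'e': index 3 in ['c', 'a', 'd', 'e'] -> ['e', 'c', 'a', 'd']
'a': index 2 in ['e', 'c', 'a', 'd'] -> ['a', 'e', 'c', 'd']
'c': index 2 in ['a', 'e', 'c', 'd'] -> ['c', 'a', 'e', 'd']
'a': index 1 in ['c', 'a', 'e', 'd'] -> ['a', 'c', 'e', 'd']
'd': index 3 in ['a', 'c', 'e', 'd'] -> ['d', 'a', 'c', 'e']
'e': index 3 in ['d', 'a', 'c', 'e'] -> ['e', 'd', 'a', 'c']
'e': index 0 in ['e', 'd', 'a', 'c'] -> ['e', 'd', 'a', 'c']
'c': index 3 in ['e', 'd', 'a', 'c'] -> ['c', 'e', 'd', 'a']
'c': index 0 in ['c', 'e', 'd', 'a'] -> ['c', 'e', 'd', 'a']
'c': index 0 in ['c', 'e', 'd', 'a'] -> ['c', 'e', 'd', 'a']


Output: [1, 3, 2, 2, 1, 3, 3, 0, 3, 0, 0]


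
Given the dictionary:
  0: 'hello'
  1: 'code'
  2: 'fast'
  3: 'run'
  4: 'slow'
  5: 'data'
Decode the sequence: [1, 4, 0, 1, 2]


Look up each index in the dictionary:
  1 -> 'code'
  4 -> 'slow'
  0 -> 'hello'
  1 -> 'code'
  2 -> 'fast'

Decoded: "code slow hello code fast"


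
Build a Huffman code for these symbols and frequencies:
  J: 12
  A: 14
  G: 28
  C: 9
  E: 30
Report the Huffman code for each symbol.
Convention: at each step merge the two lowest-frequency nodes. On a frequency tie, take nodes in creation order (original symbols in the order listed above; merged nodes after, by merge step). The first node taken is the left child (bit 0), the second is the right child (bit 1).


Huffman tree construction:
Step 1: Merge C(9) + J(12) = 21
Step 2: Merge A(14) + (C+J)(21) = 35
Step 3: Merge G(28) + E(30) = 58
Step 4: Merge (A+(C+J))(35) + (G+E)(58) = 93
Read each symbol's code off the tree from the root (left child = 0, right child = 1).

Codes:
  J: 011 (length 3)
  A: 00 (length 2)
  G: 10 (length 2)
  C: 010 (length 3)
  E: 11 (length 2)
Average code length: 207/93 = 2.2258 bits/symbol


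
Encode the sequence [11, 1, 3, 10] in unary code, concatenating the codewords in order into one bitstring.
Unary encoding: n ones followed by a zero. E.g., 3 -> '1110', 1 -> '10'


Encode each number as n ones followed by a terminating 0:
  11 -> 111111111110 (12 bits)
  1 -> 10 (2 bits)
  3 -> 1110 (4 bits)
  10 -> 11111111110 (11 bits)
Total length = 12 + 2 + 4 + 11 = 29 bits.

Unary([11, 1, 3, 10]) = 11111111111010111011111111110 (29 bits)


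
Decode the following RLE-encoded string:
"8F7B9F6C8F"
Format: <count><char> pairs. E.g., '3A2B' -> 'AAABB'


Expanding each <count><char> pair:
  8F -> 'FFFFFFFF'
  7B -> 'BBBBBBB'
  9F -> 'FFFFFFFFF'
  6C -> 'CCCCCC'
  8F -> 'FFFFFFFF'

Decoded = FFFFFFFFBBBBBBBFFFFFFFFFCCCCCCFFFFFFFF


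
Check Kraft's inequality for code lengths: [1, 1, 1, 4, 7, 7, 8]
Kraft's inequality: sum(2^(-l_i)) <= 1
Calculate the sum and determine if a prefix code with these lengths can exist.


Sum = 2^(-1) + 2^(-1) + 2^(-1) + 2^(-4) + 2^(-7) + 2^(-7) + 2^(-8)
    = 0.5 + 0.5 + 0.5 + 0.0625 + 0.0078125 + 0.0078125 + 0.00390625
    = 405/256 = 1.58203125
Since 1.58203125 > 1, Kraft's inequality is NOT satisfied.
A prefix code with these lengths CANNOT exist.

Kraft sum = 1.58203125. Not satisfied.


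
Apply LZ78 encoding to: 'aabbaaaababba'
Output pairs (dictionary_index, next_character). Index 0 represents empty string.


LZ78 encoding steps:
Dictionary: {0: ''}
Step 1: w='' (idx 0), next='a' -> output (0, 'a'), add 'a' as idx 1
Step 2: w='a' (idx 1), next='b' -> output (1, 'b'), add 'ab' as idx 2
Step 3: w='' (idx 0), next='b' -> output (0, 'b'), add 'b' as idx 3
Step 4: w='a' (idx 1), next='a' -> output (1, 'a'), add 'aa' as idx 4
Step 5: w='aa' (idx 4), next='b' -> output (4, 'b'), add 'aab' as idx 5
Step 6: w='ab' (idx 2), next='b' -> output (2, 'b'), add 'abb' as idx 6
Step 7: w='a' (idx 1), end of input -> output (1, '')


Encoded: [(0, 'a'), (1, 'b'), (0, 'b'), (1, 'a'), (4, 'b'), (2, 'b'), (1, '')]


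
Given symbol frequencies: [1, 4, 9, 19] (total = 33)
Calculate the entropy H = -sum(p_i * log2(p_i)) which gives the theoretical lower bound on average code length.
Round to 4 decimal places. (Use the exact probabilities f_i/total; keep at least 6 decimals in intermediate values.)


Per-symbol terms -p_i * log2(p_i) with p_i = f_i/33:
  p = 1/33 = 0.030303: log2(p) = -5.044394, -p*log2(p) = 0.152860
  p = 4/33 = 0.121212: log2(p) = -3.044394, -p*log2(p) = 0.369017
  p = 9/33 = 0.272727: log2(p) = -1.874469, -p*log2(p) = 0.511219
  p = 19/33 = 0.575758: log2(p) = -0.796467, -p*log2(p) = 0.458572
H = 0.152860 + 0.369017 + 0.511219 + 0.458572 = 1.491668

H = 1.4917 bits/symbol


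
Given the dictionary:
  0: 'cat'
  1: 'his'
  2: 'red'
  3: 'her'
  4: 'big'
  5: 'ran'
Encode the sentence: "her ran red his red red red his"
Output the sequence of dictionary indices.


Look up each word in the dictionary:
  'her' -> 3
  'ran' -> 5
  'red' -> 2
  'his' -> 1
  'red' -> 2
  'red' -> 2
  'red' -> 2
  'his' -> 1

Encoded: [3, 5, 2, 1, 2, 2, 2, 1]


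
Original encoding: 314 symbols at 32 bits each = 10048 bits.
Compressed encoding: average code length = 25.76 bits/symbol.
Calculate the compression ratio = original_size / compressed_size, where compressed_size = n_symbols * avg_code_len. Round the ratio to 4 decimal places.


original_size = n_symbols * orig_bits = 314 * 32 = 10048 bits
compressed_size = n_symbols * avg_code_len = 314 * 25.76 = 8088.64 bits
ratio = original_size / compressed_size = 10048 / 8088.64 = 1.2422

Compression ratio = 1.2422


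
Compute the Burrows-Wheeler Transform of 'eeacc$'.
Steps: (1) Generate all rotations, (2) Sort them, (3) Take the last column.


Rotations (sorted):
  0: $eeacc -> last char: c
  1: acc$ee -> last char: e
  2: c$eeac -> last char: c
  3: cc$eea -> last char: a
  4: eacc$e -> last char: e
  5: eeacc$ -> last char: $


BWT = cecae$


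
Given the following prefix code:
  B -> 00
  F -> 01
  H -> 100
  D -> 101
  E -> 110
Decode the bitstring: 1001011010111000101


Decoding step by step:
Bits 100 -> H
Bits 101 -> D
Bits 101 -> D
Bits 01 -> F
Bits 110 -> E
Bits 00 -> B
Bits 101 -> D


Decoded message: HDDFEBD


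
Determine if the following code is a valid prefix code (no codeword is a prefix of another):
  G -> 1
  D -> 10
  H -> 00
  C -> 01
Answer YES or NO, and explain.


Checking each pair (does one codeword prefix another?):
  G='1' vs D='10': prefix -- VIOLATION

NO -- this is NOT a valid prefix code. G (1) is a prefix of D (10).


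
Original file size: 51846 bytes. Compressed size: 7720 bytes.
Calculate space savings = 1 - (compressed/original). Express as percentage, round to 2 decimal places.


ratio = compressed/original = 7720/51846 = 0.148903
savings = 1 - ratio = 1 - 0.148903 = 0.851097
as a percentage: 0.851097 * 100 = 85.11%

Space savings = 1 - 7720/51846 = 85.11%


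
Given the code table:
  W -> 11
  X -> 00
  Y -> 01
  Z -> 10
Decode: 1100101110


Decoding:
11 -> W
00 -> X
10 -> Z
11 -> W
10 -> Z


Result: WXZWZ


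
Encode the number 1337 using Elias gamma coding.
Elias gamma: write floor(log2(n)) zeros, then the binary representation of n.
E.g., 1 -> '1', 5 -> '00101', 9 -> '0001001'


num_bits = floor(log2(1337)) + 1 = 11
leading_zeros = num_bits - 1 = 10
binary(1337) = 10100111001

Elias gamma(1337) = '0000000000' + '10100111001' = 000000000010100111001 (21 bits)


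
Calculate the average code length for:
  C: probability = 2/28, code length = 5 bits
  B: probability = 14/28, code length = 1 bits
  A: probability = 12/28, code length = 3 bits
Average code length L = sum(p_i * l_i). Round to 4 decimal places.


Weighted contributions p_i * l_i:
  C: (2/28) * 5 = 10/28
  B: (14/28) * 1 = 14/28
  A: (12/28) * 3 = 36/28
Sum = (10 + 14 + 36)/28 = 60/28

L = 60/28 = 2.1429 bits/symbol


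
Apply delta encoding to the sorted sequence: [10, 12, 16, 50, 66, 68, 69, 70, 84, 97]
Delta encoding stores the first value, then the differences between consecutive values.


First value: 10
Deltas:
  12 - 10 = 2
  16 - 12 = 4
  50 - 16 = 34
  66 - 50 = 16
  68 - 66 = 2
  69 - 68 = 1
  70 - 69 = 1
  84 - 70 = 14
  97 - 84 = 13


Delta encoded: [10, 2, 4, 34, 16, 2, 1, 1, 14, 13]


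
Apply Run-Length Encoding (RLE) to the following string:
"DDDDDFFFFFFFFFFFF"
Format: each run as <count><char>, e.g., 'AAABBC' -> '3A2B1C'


Scanning runs left to right:
  i=0: run of 'D' x 5 -> '5D'
  i=5: run of 'F' x 12 -> '12F'

RLE = 5D12F


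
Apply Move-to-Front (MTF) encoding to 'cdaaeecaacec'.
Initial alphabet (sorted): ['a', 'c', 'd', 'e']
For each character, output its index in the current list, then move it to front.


MTF encoding:
'c': index 1 in ['a', 'c', 'd', 'e'] -> ['c', 'a', 'd', 'e']
'd': index 2 in ['c', 'a', 'd', 'e'] -> ['d', 'c', 'a', 'e']
'a': index 2 in ['d', 'c', 'a', 'e'] -> ['a', 'd', 'c', 'e']
'a': index 0 in ['a', 'd', 'c', 'e'] -> ['a', 'd', 'c', 'e']
'e': index 3 in ['a', 'd', 'c', 'e'] -> ['e', 'a', 'd', 'c']
'e': index 0 in ['e', 'a', 'd', 'c'] -> ['e', 'a', 'd', 'c']
'c': index 3 in ['e', 'a', 'd', 'c'] -> ['c', 'e', 'a', 'd']
'a': index 2 in ['c', 'e', 'a', 'd'] -> ['a', 'c', 'e', 'd']
'a': index 0 in ['a', 'c', 'e', 'd'] -> ['a', 'c', 'e', 'd']
'c': index 1 in ['a', 'c', 'e', 'd'] -> ['c', 'a', 'e', 'd']
'e': index 2 in ['c', 'a', 'e', 'd'] -> ['e', 'c', 'a', 'd']
'c': index 1 in ['e', 'c', 'a', 'd'] -> ['c', 'e', 'a', 'd']


Output: [1, 2, 2, 0, 3, 0, 3, 2, 0, 1, 2, 1]


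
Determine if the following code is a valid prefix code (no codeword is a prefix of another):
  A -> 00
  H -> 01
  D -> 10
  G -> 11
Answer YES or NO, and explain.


Checking each pair (does one codeword prefix another?):
  A='00' vs H='01': no prefix
  A='00' vs D='10': no prefix
  A='00' vs G='11': no prefix
  H='01' vs A='00': no prefix
  H='01' vs D='10': no prefix
  H='01' vs G='11': no prefix
  D='10' vs A='00': no prefix
  D='10' vs H='01': no prefix
  D='10' vs G='11': no prefix
  G='11' vs A='00': no prefix
  G='11' vs H='01': no prefix
  G='11' vs D='10': no prefix
No violation found over all pairs.

YES -- this is a valid prefix code. No codeword is a prefix of any other codeword.


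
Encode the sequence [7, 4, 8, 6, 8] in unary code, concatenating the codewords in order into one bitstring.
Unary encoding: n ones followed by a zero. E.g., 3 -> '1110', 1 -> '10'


Encode each number as n ones followed by a terminating 0:
  7 -> 11111110 (8 bits)
  4 -> 11110 (5 bits)
  8 -> 111111110 (9 bits)
  6 -> 1111110 (7 bits)
  8 -> 111111110 (9 bits)
Total length = 8 + 5 + 9 + 7 + 9 = 38 bits.

Unary([7, 4, 8, 6, 8]) = 11111110111101111111101111110111111110 (38 bits)


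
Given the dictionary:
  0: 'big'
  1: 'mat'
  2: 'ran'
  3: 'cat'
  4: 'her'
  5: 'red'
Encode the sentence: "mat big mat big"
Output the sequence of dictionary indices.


Look up each word in the dictionary:
  'mat' -> 1
  'big' -> 0
  'mat' -> 1
  'big' -> 0

Encoded: [1, 0, 1, 0]


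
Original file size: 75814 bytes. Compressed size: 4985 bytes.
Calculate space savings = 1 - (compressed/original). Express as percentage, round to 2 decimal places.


ratio = compressed/original = 4985/75814 = 0.065753
savings = 1 - ratio = 1 - 0.065753 = 0.934247
as a percentage: 0.934247 * 100 = 93.42%

Space savings = 1 - 4985/75814 = 93.42%


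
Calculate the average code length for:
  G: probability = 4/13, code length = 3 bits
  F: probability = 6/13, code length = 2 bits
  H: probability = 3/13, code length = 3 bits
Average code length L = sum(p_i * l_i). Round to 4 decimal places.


Weighted contributions p_i * l_i:
  G: (4/13) * 3 = 12/13
  F: (6/13) * 2 = 12/13
  H: (3/13) * 3 = 9/13
Sum = (12 + 12 + 9)/13 = 33/13

L = 33/13 = 2.5385 bits/symbol


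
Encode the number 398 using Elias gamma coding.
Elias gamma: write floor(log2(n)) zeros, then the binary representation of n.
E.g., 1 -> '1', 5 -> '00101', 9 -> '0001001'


num_bits = floor(log2(398)) + 1 = 9
leading_zeros = num_bits - 1 = 8
binary(398) = 110001110

Elias gamma(398) = '00000000' + '110001110' = 00000000110001110 (17 bits)


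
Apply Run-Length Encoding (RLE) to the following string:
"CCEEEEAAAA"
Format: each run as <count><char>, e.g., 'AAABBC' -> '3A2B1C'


Scanning runs left to right:
  i=0: run of 'C' x 2 -> '2C'
  i=2: run of 'E' x 4 -> '4E'
  i=6: run of 'A' x 4 -> '4A'

RLE = 2C4E4A


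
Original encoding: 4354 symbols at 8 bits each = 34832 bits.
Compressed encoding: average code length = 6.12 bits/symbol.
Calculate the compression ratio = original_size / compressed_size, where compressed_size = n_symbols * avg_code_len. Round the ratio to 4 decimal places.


original_size = n_symbols * orig_bits = 4354 * 8 = 34832 bits
compressed_size = n_symbols * avg_code_len = 4354 * 6.12 = 26646.48 bits
ratio = original_size / compressed_size = 34832 / 26646.48 = 1.3072

Compression ratio = 1.3072


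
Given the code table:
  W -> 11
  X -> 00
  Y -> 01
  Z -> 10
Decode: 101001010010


Decoding:
10 -> Z
10 -> Z
01 -> Y
01 -> Y
00 -> X
10 -> Z


Result: ZZYYXZ


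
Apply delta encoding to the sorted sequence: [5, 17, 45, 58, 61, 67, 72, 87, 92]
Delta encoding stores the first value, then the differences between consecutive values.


First value: 5
Deltas:
  17 - 5 = 12
  45 - 17 = 28
  58 - 45 = 13
  61 - 58 = 3
  67 - 61 = 6
  72 - 67 = 5
  87 - 72 = 15
  92 - 87 = 5


Delta encoded: [5, 12, 28, 13, 3, 6, 5, 15, 5]


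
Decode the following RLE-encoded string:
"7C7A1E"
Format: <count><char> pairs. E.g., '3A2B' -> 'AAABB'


Expanding each <count><char> pair:
  7C -> 'CCCCCCC'
  7A -> 'AAAAAAA'
  1E -> 'E'

Decoded = CCCCCCCAAAAAAAE


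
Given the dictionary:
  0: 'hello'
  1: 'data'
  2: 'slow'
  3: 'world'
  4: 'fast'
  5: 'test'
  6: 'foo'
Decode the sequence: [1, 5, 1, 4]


Look up each index in the dictionary:
  1 -> 'data'
  5 -> 'test'
  1 -> 'data'
  4 -> 'fast'

Decoded: "data test data fast"


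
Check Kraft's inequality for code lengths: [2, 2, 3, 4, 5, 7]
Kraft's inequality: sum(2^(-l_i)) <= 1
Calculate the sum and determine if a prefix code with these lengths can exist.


Sum = 2^(-2) + 2^(-2) + 2^(-3) + 2^(-4) + 2^(-5) + 2^(-7)
    = 0.25 + 0.25 + 0.125 + 0.0625 + 0.03125 + 0.0078125
    = 93/128 = 0.7265625
Since 0.7265625 <= 1, Kraft's inequality IS satisfied.
A prefix code with these lengths CAN exist.

Kraft sum = 0.7265625. Satisfied.


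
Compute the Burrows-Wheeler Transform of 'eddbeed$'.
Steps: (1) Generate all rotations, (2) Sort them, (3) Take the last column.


Rotations (sorted):
  0: $eddbeed -> last char: d
  1: beed$edd -> last char: d
  2: d$eddbee -> last char: e
  3: dbeed$ed -> last char: d
  4: ddbeed$e -> last char: e
  5: ed$eddbe -> last char: e
  6: eddbeed$ -> last char: $
  7: eed$eddb -> last char: b


BWT = ddedee$b


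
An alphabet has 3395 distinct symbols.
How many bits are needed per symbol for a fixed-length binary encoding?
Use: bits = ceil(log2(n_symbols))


log2(3395) = 11.7292
Bracket: 2^11 = 2048 < 3395 <= 2^12 = 4096
So ceil(log2(3395)) = 12

bits = ceil(log2(3395)) = ceil(11.7292) = 12 bits


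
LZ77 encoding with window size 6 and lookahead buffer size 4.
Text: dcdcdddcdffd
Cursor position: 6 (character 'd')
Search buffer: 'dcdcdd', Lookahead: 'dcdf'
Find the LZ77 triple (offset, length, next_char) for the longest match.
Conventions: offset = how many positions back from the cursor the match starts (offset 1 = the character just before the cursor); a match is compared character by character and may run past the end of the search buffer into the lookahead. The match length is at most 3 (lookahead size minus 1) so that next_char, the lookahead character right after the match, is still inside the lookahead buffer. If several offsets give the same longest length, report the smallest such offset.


Try each offset into the search buffer:
  offset=1 (pos 5, char 'd'): match length 1
  offset=2 (pos 4, char 'd'): match length 1
  offset=3 (pos 3, char 'c'): match length 0
  offset=4 (pos 2, char 'd'): match length 3
  offset=5 (pos 1, char 'c'): match length 0
  offset=6 (pos 0, char 'd'): match length 3
Longest match has length 3, found at offsets 4, 6; take the smallest, offset 4.
next_char = character at position 6 + 3 = 9 -> 'f'

Best match: offset=4, length=3 (matching 'dcd' starting at position 2)
LZ77 triple: (4, 3, 'f')


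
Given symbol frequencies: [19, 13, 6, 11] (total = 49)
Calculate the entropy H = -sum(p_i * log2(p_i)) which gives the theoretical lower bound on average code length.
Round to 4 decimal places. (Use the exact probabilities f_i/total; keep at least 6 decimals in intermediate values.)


Per-symbol terms -p_i * log2(p_i) with p_i = f_i/49:
  p = 19/49 = 0.387755: log2(p) = -1.366782, -p*log2(p) = 0.529977
  p = 13/49 = 0.265306: log2(p) = -1.914270, -p*log2(p) = 0.507868
  p = 6/49 = 0.122449: log2(p) = -3.029747, -p*log2(p) = 0.370989
  p = 11/49 = 0.224490: log2(p) = -2.155278, -p*log2(p) = 0.483838
H = 0.529977 + 0.507868 + 0.370989 + 0.483838 = 1.892672

H = 1.8927 bits/symbol


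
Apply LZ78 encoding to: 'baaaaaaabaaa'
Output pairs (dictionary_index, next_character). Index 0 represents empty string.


LZ78 encoding steps:
Dictionary: {0: ''}
Step 1: w='' (idx 0), next='b' -> output (0, 'b'), add 'b' as idx 1
Step 2: w='' (idx 0), next='a' -> output (0, 'a'), add 'a' as idx 2
Step 3: w='a' (idx 2), next='a' -> output (2, 'a'), add 'aa' as idx 3
Step 4: w='aa' (idx 3), next='a' -> output (3, 'a'), add 'aaa' as idx 4
Step 5: w='a' (idx 2), next='b' -> output (2, 'b'), add 'ab' as idx 5
Step 6: w='aaa' (idx 4), end of input -> output (4, '')


Encoded: [(0, 'b'), (0, 'a'), (2, 'a'), (3, 'a'), (2, 'b'), (4, '')]


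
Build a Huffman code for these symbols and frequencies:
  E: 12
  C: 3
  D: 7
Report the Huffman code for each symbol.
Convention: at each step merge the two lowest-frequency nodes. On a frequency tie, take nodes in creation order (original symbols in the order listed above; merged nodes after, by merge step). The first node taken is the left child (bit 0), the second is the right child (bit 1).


Huffman tree construction:
Step 1: Merge C(3) + D(7) = 10
Step 2: Merge (C+D)(10) + E(12) = 22
Read each symbol's code off the tree from the root (left child = 0, right child = 1).

Codes:
  E: 1 (length 1)
  C: 00 (length 2)
  D: 01 (length 2)
Average code length: 32/22 = 1.4545 bits/symbol


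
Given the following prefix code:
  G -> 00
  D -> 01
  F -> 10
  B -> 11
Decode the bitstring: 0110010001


Decoding step by step:
Bits 01 -> D
Bits 10 -> F
Bits 01 -> D
Bits 00 -> G
Bits 01 -> D


Decoded message: DFDGD


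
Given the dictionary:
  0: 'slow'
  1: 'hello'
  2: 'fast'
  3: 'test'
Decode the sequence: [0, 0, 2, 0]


Look up each index in the dictionary:
  0 -> 'slow'
  0 -> 'slow'
  2 -> 'fast'
  0 -> 'slow'

Decoded: "slow slow fast slow"


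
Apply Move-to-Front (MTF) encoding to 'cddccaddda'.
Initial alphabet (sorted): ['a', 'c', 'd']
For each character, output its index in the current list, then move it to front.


MTF encoding:
'c': index 1 in ['a', 'c', 'd'] -> ['c', 'a', 'd']
'd': index 2 in ['c', 'a', 'd'] -> ['d', 'c', 'a']
'd': index 0 in ['d', 'c', 'a'] -> ['d', 'c', 'a']
'c': index 1 in ['d', 'c', 'a'] -> ['c', 'd', 'a']
'c': index 0 in ['c', 'd', 'a'] -> ['c', 'd', 'a']
'a': index 2 in ['c', 'd', 'a'] -> ['a', 'c', 'd']
'd': index 2 in ['a', 'c', 'd'] -> ['d', 'a', 'c']
'd': index 0 in ['d', 'a', 'c'] -> ['d', 'a', 'c']
'd': index 0 in ['d', 'a', 'c'] -> ['d', 'a', 'c']
'a': index 1 in ['d', 'a', 'c'] -> ['a', 'd', 'c']


Output: [1, 2, 0, 1, 0, 2, 2, 0, 0, 1]


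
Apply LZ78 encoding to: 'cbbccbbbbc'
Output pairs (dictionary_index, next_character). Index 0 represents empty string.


LZ78 encoding steps:
Dictionary: {0: ''}
Step 1: w='' (idx 0), next='c' -> output (0, 'c'), add 'c' as idx 1
Step 2: w='' (idx 0), next='b' -> output (0, 'b'), add 'b' as idx 2
Step 3: w='b' (idx 2), next='c' -> output (2, 'c'), add 'bc' as idx 3
Step 4: w='c' (idx 1), next='b' -> output (1, 'b'), add 'cb' as idx 4
Step 5: w='b' (idx 2), next='b' -> output (2, 'b'), add 'bb' as idx 5
Step 6: w='bc' (idx 3), end of input -> output (3, '')


Encoded: [(0, 'c'), (0, 'b'), (2, 'c'), (1, 'b'), (2, 'b'), (3, '')]


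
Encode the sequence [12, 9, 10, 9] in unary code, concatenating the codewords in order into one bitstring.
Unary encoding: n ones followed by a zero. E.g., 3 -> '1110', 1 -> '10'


Encode each number as n ones followed by a terminating 0:
  12 -> 1111111111110 (13 bits)
  9 -> 1111111110 (10 bits)
  10 -> 11111111110 (11 bits)
  9 -> 1111111110 (10 bits)
Total length = 13 + 10 + 11 + 10 = 44 bits.

Unary([12, 9, 10, 9]) = 11111111111101111111110111111111101111111110 (44 bits)
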